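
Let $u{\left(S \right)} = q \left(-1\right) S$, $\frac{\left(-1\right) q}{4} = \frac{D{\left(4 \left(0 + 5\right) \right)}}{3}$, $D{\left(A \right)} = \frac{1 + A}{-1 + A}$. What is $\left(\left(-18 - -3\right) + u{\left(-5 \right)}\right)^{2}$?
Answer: $\frac{180625}{361} \approx 500.35$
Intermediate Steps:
$D{\left(A \right)} = \frac{1 + A}{-1 + A}$
$q = - \frac{28}{19}$ ($q = - 4 \frac{\frac{1}{-1 + 4 \left(0 + 5\right)} \left(1 + 4 \left(0 + 5\right)\right)}{3} = - 4 \frac{1 + 4 \cdot 5}{-1 + 4 \cdot 5} \cdot \frac{1}{3} = - 4 \frac{1 + 20}{-1 + 20} \cdot \frac{1}{3} = - 4 \cdot \frac{1}{19} \cdot 21 \cdot \frac{1}{3} = - 4 \cdot \frac{21}{19} \cdot \frac{1}{3} = \left(-4\right) \frac{7}{19} = - \frac{28}{19} \approx -1.4737$)
$u{\left(S \right)} = \frac{28 S}{19}$ ($u{\left(S \right)} = \left(- \frac{28}{19}\right) \left(-1\right) S = \frac{28 S}{19}$)
$\left(\left(-18 - -3\right) + u{\left(-5 \right)}\right)^{2} = \left(\left(-18 - -3\right) + \frac{28}{19} \left(-5\right)\right)^{2} = \left(\left(-18 + 3\right) - \frac{140}{19}\right)^{2} = \left(-15 - \frac{140}{19}\right)^{2} = \left(- \frac{425}{19}\right)^{2} = \frac{180625}{361}$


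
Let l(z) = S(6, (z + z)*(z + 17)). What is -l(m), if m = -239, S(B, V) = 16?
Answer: -16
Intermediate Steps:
l(z) = 16
-l(m) = -1*16 = -16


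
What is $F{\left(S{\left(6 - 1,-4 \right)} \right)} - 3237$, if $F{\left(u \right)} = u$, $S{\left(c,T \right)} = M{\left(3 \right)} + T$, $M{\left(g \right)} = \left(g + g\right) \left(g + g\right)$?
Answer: $-3205$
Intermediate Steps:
$M{\left(g \right)} = 4 g^{2}$ ($M{\left(g \right)} = 2 g 2 g = 4 g^{2}$)
$S{\left(c,T \right)} = 36 + T$ ($S{\left(c,T \right)} = 4 \cdot 3^{2} + T = 4 \cdot 9 + T = 36 + T$)
$F{\left(S{\left(6 - 1,-4 \right)} \right)} - 3237 = \left(36 - 4\right) - 3237 = 32 - 3237 = -3205$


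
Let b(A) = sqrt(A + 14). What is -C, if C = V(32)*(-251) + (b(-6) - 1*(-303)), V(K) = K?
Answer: 7729 - 2*sqrt(2) ≈ 7726.2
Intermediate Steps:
b(A) = sqrt(14 + A)
C = -7729 + 2*sqrt(2) (C = 32*(-251) + (sqrt(14 - 6) - 1*(-303)) = -8032 + (sqrt(8) + 303) = -8032 + (2*sqrt(2) + 303) = -8032 + (303 + 2*sqrt(2)) = -7729 + 2*sqrt(2) ≈ -7726.2)
-C = -(-7729 + 2*sqrt(2)) = 7729 - 2*sqrt(2)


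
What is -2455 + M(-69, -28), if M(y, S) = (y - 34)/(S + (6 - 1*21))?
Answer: -105462/43 ≈ -2452.6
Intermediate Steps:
M(y, S) = (-34 + y)/(-15 + S) (M(y, S) = (-34 + y)/(S + (6 - 21)) = (-34 + y)/(S - 15) = (-34 + y)/(-15 + S))
-2455 + M(-69, -28) = -2455 + (-34 - 69)/(-15 - 28) = -2455 - 103/(-43) = -2455 - 1/43*(-103) = -2455 + 103/43 = -105462/43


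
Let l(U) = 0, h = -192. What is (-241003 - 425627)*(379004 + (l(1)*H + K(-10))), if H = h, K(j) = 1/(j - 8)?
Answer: -252655399485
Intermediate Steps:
K(j) = 1/(-8 + j)
H = -192
(-241003 - 425627)*(379004 + (l(1)*H + K(-10))) = (-241003 - 425627)*(379004 + (0*(-192) + 1/(-8 - 10))) = -666630*(379004 + (0 + 1/(-18))) = -666630*(379004 + (0 - 1/18)) = -666630*(379004 - 1/18) = -666630*6822071/18 = -252655399485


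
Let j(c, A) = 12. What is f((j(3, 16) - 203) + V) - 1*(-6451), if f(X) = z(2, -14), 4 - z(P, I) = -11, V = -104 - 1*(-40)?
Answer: 6466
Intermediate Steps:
V = -64 (V = -104 + 40 = -64)
z(P, I) = 15 (z(P, I) = 4 - 1*(-11) = 4 + 11 = 15)
f(X) = 15
f((j(3, 16) - 203) + V) - 1*(-6451) = 15 - 1*(-6451) = 15 + 6451 = 6466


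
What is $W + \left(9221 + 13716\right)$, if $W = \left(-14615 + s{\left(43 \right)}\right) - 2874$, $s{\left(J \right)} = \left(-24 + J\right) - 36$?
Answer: $5431$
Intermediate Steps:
$s{\left(J \right)} = -60 + J$
$W = -17506$ ($W = \left(-14615 + \left(-60 + 43\right)\right) - 2874 = \left(-14615 - 17\right) - 2874 = -14632 - 2874 = -17506$)
$W + \left(9221 + 13716\right) = -17506 + \left(9221 + 13716\right) = -17506 + 22937 = 5431$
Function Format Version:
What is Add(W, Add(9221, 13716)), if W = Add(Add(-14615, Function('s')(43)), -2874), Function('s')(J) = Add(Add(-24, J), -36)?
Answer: 5431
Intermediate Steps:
Function('s')(J) = Add(-60, J)
W = -17506 (W = Add(Add(-14615, Add(-60, 43)), -2874) = Add(Add(-14615, -17), -2874) = Add(-14632, -2874) = -17506)
Add(W, Add(9221, 13716)) = Add(-17506, Add(9221, 13716)) = Add(-17506, 22937) = 5431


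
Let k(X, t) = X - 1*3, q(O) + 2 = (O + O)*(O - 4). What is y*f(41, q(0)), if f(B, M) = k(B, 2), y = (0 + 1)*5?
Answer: 190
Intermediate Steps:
q(O) = -2 + 2*O*(-4 + O) (q(O) = -2 + (O + O)*(O - 4) = -2 + (2*O)*(-4 + O) = -2 + 2*O*(-4 + O))
k(X, t) = -3 + X (k(X, t) = X - 3 = -3 + X)
y = 5 (y = 1*5 = 5)
f(B, M) = -3 + B
y*f(41, q(0)) = 5*(-3 + 41) = 5*38 = 190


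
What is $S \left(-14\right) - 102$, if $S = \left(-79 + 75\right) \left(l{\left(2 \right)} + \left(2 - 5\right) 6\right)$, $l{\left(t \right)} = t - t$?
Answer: $-1110$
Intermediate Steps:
$l{\left(t \right)} = 0$
$S = 72$ ($S = \left(-79 + 75\right) \left(0 + \left(2 - 5\right) 6\right) = - 4 \left(0 - 18\right) = \left(-4\right) \left(-18\right) = 72$)
$S \left(-14\right) - 102 = 72 \left(-14\right) - 102 = -1008 - 102 = -1110$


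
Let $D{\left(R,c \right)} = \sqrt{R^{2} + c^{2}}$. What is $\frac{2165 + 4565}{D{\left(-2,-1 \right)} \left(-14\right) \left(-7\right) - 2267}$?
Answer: $- \frac{15256910}{5091269} - \frac{659540 \sqrt{5}}{5091269} \approx -3.2864$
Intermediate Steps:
$\frac{2165 + 4565}{D{\left(-2,-1 \right)} \left(-14\right) \left(-7\right) - 2267} = \frac{2165 + 4565}{\sqrt{\left(-2\right)^{2} + \left(-1\right)^{2}} \left(-14\right) \left(-7\right) - 2267} = \frac{6730}{\sqrt{4 + 1} \left(-14\right) \left(-7\right) - 2267} = \frac{6730}{\sqrt{5} \left(-14\right) \left(-7\right) - 2267} = \frac{6730}{- 14 \sqrt{5} \left(-7\right) - 2267} = \frac{6730}{98 \sqrt{5} - 2267} = \frac{6730}{-2267 + 98 \sqrt{5}}$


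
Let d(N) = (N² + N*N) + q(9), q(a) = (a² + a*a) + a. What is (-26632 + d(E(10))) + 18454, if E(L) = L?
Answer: -7807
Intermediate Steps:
q(a) = a + 2*a² (q(a) = (a² + a²) + a = 2*a² + a = a + 2*a²)
d(N) = 171 + 2*N² (d(N) = (N² + N*N) + 9*(1 + 2*9) = (N² + N²) + 9*(1 + 18) = 2*N² + 9*19 = 2*N² + 171 = 171 + 2*N²)
(-26632 + d(E(10))) + 18454 = (-26632 + (171 + 2*10²)) + 18454 = (-26632 + (171 + 2*100)) + 18454 = (-26632 + (171 + 200)) + 18454 = (-26632 + 371) + 18454 = -26261 + 18454 = -7807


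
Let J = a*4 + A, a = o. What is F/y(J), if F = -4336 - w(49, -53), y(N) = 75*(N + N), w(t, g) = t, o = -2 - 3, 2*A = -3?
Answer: 877/645 ≈ 1.3597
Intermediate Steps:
A = -3/2 (A = (½)*(-3) = -3/2 ≈ -1.5000)
o = -5
a = -5
J = -43/2 (J = -5*4 - 3/2 = -20 - 3/2 = -43/2 ≈ -21.500)
y(N) = 150*N (y(N) = 75*(2*N) = 150*N)
F = -4385 (F = -4336 - 1*49 = -4336 - 49 = -4385)
F/y(J) = -4385/(150*(-43/2)) = -4385/(-3225) = -4385*(-1/3225) = 877/645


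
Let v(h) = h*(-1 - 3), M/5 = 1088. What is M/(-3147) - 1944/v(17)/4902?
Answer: -75301253/43708683 ≈ -1.7228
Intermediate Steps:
M = 5440 (M = 5*1088 = 5440)
v(h) = -4*h (v(h) = h*(-4) = -4*h)
M/(-3147) - 1944/v(17)/4902 = 5440/(-3147) - 1944/((-4*17))/4902 = 5440*(-1/3147) - 1944/(-68)*(1/4902) = -5440/3147 - 1944*(-1/68)*(1/4902) = -5440/3147 + (486/17)*(1/4902) = -5440/3147 + 81/13889 = -75301253/43708683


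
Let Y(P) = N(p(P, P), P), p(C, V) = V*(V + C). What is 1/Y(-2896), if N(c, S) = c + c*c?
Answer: 1/281354747245056 ≈ 3.5542e-15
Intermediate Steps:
p(C, V) = V*(C + V)
N(c, S) = c + c²
Y(P) = 2*P²*(1 + 2*P²) (Y(P) = (P*(P + P))*(1 + P*(P + P)) = (P*(2*P))*(1 + P*(2*P)) = (2*P²)*(1 + 2*P²) = 2*P²*(1 + 2*P²))
1/Y(-2896) = 1/((-2896)²*(2 + 4*(-2896)²)) = 1/(8386816*(2 + 4*8386816)) = 1/(8386816*(2 + 33547264)) = 1/(8386816*33547266) = 1/281354747245056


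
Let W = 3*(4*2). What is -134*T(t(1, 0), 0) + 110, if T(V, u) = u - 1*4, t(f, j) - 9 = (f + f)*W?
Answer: 646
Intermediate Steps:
W = 24 (W = 3*8 = 24)
t(f, j) = 9 + 48*f (t(f, j) = 9 + (f + f)*24 = 9 + (2*f)*24 = 9 + 48*f)
T(V, u) = -4 + u (T(V, u) = u - 4 = -4 + u)
-134*T(t(1, 0), 0) + 110 = -134*(-4 + 0) + 110 = -134*(-4) + 110 = 536 + 110 = 646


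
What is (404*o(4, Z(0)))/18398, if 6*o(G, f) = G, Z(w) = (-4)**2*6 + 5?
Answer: 404/27597 ≈ 0.014639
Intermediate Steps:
Z(w) = 101 (Z(w) = 16*6 + 5 = 96 + 5 = 101)
o(G, f) = G/6
(404*o(4, Z(0)))/18398 = (404*((1/6)*4))/18398 = (404*(2/3))*(1/18398) = (808/3)*(1/18398) = 404/27597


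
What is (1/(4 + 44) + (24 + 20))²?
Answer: 4464769/2304 ≈ 1937.8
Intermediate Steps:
(1/(4 + 44) + (24 + 20))² = (1/48 + 44)² = (2113/48)² = 4464769/2304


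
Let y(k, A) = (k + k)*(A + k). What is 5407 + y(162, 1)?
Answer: 58219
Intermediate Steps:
y(k, A) = 2*k*(A + k) (y(k, A) = (2*k)*(A + k) = 2*k*(A + k))
5407 + y(162, 1) = 5407 + 2*162*(1 + 162) = 5407 + 2*162*163 = 5407 + 52812 = 58219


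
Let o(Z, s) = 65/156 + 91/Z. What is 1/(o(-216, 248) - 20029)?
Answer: -216/4326265 ≈ -4.9928e-5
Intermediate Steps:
o(Z, s) = 5/12 + 91/Z (o(Z, s) = 65*(1/156) + 91/Z = 5/12 + 91/Z)
1/(o(-216, 248) - 20029) = 1/((5/12 + 91/(-216)) - 20029) = 1/((5/12 + 91*(-1/216)) - 20029) = 1/((5/12 - 91/216) - 20029) = 1/(-1/216 - 20029) = 1/(-4326265/216) = -216/4326265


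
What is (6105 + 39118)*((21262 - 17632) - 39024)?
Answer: -1600622862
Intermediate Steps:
(6105 + 39118)*((21262 - 17632) - 39024) = 45223*(3630 - 39024) = 45223*(-35394) = -1600622862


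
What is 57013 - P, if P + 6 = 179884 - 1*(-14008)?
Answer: -136873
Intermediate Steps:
P = 193886 (P = -6 + (179884 - 1*(-14008)) = -6 + (179884 + 14008) = -6 + 193892 = 193886)
57013 - P = 57013 - 1*193886 = 57013 - 193886 = -136873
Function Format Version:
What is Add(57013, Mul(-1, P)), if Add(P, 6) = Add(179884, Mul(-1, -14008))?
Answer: -136873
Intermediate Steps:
P = 193886 (P = Add(-6, Add(179884, Mul(-1, -14008))) = Add(-6, Add(179884, 14008)) = Add(-6, 193892) = 193886)
Add(57013, Mul(-1, P)) = Add(57013, Mul(-1, 193886)) = Add(57013, -193886) = -136873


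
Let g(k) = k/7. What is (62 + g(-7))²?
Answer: 3721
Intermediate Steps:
g(k) = k/7 (g(k) = k*(⅐) = k/7)
(62 + g(-7))² = (62 + (⅐)*(-7))² = (62 - 1)² = 61² = 3721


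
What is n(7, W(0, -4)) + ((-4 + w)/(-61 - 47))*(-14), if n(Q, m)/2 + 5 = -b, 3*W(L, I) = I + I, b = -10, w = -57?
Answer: 113/54 ≈ 2.0926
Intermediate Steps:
W(L, I) = 2*I/3 (W(L, I) = (I + I)/3 = (2*I)/3 = 2*I/3)
n(Q, m) = 10 (n(Q, m) = -10 + 2*(-1*(-10)) = -10 + 2*10 = -10 + 20 = 10)
n(7, W(0, -4)) + ((-4 + w)/(-61 - 47))*(-14) = 10 + ((-4 - 57)/(-61 - 47))*(-14) = 10 - 61/(-108)*(-14) = 10 - 61*(-1/108)*(-14) = 10 + (61/108)*(-14) = 10 - 427/54 = 113/54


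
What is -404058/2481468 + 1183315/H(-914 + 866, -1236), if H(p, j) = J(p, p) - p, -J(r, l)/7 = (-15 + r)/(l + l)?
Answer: 15660484094813/574459842 ≈ 27261.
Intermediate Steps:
J(r, l) = -7*(-15 + r)/(2*l) (J(r, l) = -7*(-15 + r)/(l + l) = -7*(-15 + r)/(2*l))
H(p, j) = -p + 7*(15 - p)/(2*p) (H(p, j) = 7*(15 - p)/(2*p) - p = -p + 7*(15 - p)/(2*p))
-404058/2481468 + 1183315/H(-914 + 866, -1236) = -404058/2481468 + 1183315/(-7/2 - (-914 + 866) + 105/(2*(-914 + 866))) = -404058*1/2481468 + 1183315/(-7/2 - 1*(-48) + (105/2)/(-48)) = -67343/413578 + 1183315/(-7/2 + 48 + (105/2)*(-1/48)) = -67343/413578 + 1183315/(-7/2 + 48 - 35/32) = -67343/413578 + 1183315/(1389/32) = -67343/413578 + 1183315*(32/1389) = -67343/413578 + 37866080/1389 = 15660484094813/574459842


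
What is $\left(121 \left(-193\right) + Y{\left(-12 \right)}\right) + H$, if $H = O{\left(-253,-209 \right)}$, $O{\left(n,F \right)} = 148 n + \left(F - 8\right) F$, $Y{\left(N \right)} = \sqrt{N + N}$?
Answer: $-15444 + 2 i \sqrt{6} \approx -15444.0 + 4.899 i$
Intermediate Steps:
$Y{\left(N \right)} = \sqrt{2} \sqrt{N}$ ($Y{\left(N \right)} = \sqrt{2 N} = \sqrt{2} \sqrt{N}$)
$O{\left(n,F \right)} = 148 n + F \left(-8 + F\right)$ ($O{\left(n,F \right)} = 148 n + \left(-8 + F\right) F = 148 n + F \left(-8 + F\right)$)
$H = 7909$ ($H = \left(-209\right)^{2} - -1672 + 148 \left(-253\right) = 43681 + 1672 - 37444 = 7909$)
$\left(121 \left(-193\right) + Y{\left(-12 \right)}\right) + H = \left(121 \left(-193\right) + \sqrt{2} \sqrt{-12}\right) + 7909 = \left(-23353 + \sqrt{2} \cdot 2 i \sqrt{3}\right) + 7909 = \left(-23353 + 2 i \sqrt{6}\right) + 7909 = -15444 + 2 i \sqrt{6}$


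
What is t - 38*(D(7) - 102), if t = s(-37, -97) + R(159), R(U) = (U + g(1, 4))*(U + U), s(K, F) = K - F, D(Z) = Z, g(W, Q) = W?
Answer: 54550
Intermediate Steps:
R(U) = 2*U*(1 + U) (R(U) = (U + 1)*(U + U) = (1 + U)*(2*U) = 2*U*(1 + U))
t = 50940 (t = (-37 - 1*(-97)) + 2*159*(1 + 159) = (-37 + 97) + 2*159*160 = 60 + 50880 = 50940)
t - 38*(D(7) - 102) = 50940 - 38*(7 - 102) = 50940 - 38*(-95) = 50940 - 1*(-3610) = 50940 + 3610 = 54550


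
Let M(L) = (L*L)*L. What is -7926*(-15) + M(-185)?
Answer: -6212735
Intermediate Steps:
M(L) = L**3 (M(L) = L**2*L = L**3)
-7926*(-15) + M(-185) = -7926*(-15) + (-185)**3 = 118890 - 6331625 = -6212735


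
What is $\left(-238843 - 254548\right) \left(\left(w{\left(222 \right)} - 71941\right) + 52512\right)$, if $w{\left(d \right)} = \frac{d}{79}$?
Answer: $\frac{757191872579}{79} \approx 9.5847 \cdot 10^{9}$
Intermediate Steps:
$w{\left(d \right)} = \frac{d}{79}$ ($w{\left(d \right)} = d \frac{1}{79} = \frac{d}{79}$)
$\left(-238843 - 254548\right) \left(\left(w{\left(222 \right)} - 71941\right) + 52512\right) = \left(-238843 - 254548\right) \left(\left(\frac{1}{79} \cdot 222 - 71941\right) + 52512\right) = - 493391 \left(\left(\frac{222}{79} - 71941\right) + 52512\right) = - 493391 \left(- \frac{5683117}{79} + 52512\right) = \left(-493391\right) \left(- \frac{1534669}{79}\right) = \frac{757191872579}{79}$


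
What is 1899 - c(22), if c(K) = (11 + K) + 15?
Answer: 1851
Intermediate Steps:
c(K) = 26 + K
1899 - c(22) = 1899 - (26 + 22) = 1899 - 1*48 = 1899 - 48 = 1851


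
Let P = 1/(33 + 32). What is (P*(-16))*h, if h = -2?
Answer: 32/65 ≈ 0.49231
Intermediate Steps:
P = 1/65 ≈ 0.015385
(P*(-16))*h = ((1/65)*(-16))*(-2) = -16/65*(-2) = 32/65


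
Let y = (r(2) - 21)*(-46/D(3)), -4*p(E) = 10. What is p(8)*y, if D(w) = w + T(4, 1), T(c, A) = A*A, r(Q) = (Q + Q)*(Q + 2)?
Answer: -575/4 ≈ -143.75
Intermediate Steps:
r(Q) = 2*Q*(2 + Q) (r(Q) = (2*Q)*(2 + Q) = 2*Q*(2 + Q))
T(c, A) = A**2
D(w) = 1 + w (D(w) = w + 1**2 = w + 1 = 1 + w)
p(E) = -5/2 (p(E) = -1/4*10 = -5/2)
y = 115/2 (y = (2*2*(2 + 2) - 21)*(-46/(1 + 3)) = (2*2*4 - 21)*(-46/4) = (16 - 21)*(-46*1/4) = -5*(-23/2) = 115/2 ≈ 57.500)
p(8)*y = -5/2*115/2 = -575/4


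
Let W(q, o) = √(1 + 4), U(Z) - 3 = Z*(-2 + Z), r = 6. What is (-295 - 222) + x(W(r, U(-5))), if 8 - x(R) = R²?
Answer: -514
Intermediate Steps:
U(Z) = 3 + Z*(-2 + Z)
W(q, o) = √5
x(R) = 8 - R²
(-295 - 222) + x(W(r, U(-5))) = (-295 - 222) + (8 - (√5)²) = -517 + (8 - 1*5) = -517 + (8 - 5) = -517 + 3 = -514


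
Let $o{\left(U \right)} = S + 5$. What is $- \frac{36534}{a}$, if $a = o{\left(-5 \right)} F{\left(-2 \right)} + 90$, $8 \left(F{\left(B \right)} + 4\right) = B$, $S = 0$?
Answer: $- \frac{146136}{275} \approx -531.4$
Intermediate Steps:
$F{\left(B \right)} = -4 + \frac{B}{8}$
$o{\left(U \right)} = 5$ ($o{\left(U \right)} = 0 + 5 = 5$)
$a = \frac{275}{4}$ ($a = 5 \left(-4 + \frac{1}{8} \left(-2\right)\right) + 90 = 5 \left(-4 - \frac{1}{4}\right) + 90 = 5 \left(- \frac{17}{4}\right) + 90 = - \frac{85}{4} + 90 = \frac{275}{4} \approx 68.75$)
$- \frac{36534}{a} = - \frac{36534}{\frac{275}{4}} = \left(-36534\right) \frac{4}{275} = - \frac{146136}{275}$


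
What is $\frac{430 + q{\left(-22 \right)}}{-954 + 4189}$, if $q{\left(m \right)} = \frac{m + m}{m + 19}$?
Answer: $\frac{1334}{9705} \approx 0.13745$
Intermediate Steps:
$q{\left(m \right)} = \frac{2 m}{19 + m}$
$\frac{430 + q{\left(-22 \right)}}{-954 + 4189} = \frac{430 + 2 \left(-22\right) \frac{1}{19 - 22}}{-954 + 4189} = \frac{430 + 2 \left(-22\right) \frac{1}{-3}}{3235} = \left(430 + 2 \left(-22\right) \left(- \frac{1}{3}\right)\right) \frac{1}{3235} = \left(430 + \frac{44}{3}\right) \frac{1}{3235} = \frac{1334}{3} \cdot \frac{1}{3235} = \frac{1334}{9705}$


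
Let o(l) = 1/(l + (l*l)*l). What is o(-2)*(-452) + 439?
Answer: 2421/5 ≈ 484.20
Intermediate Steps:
o(l) = 1/(l + l³) (o(l) = 1/(l + l²*l) = 1/(l + l³))
o(-2)*(-452) + 439 = -452/(-2 + (-2)³) + 439 = -452/(-2 - 8) + 439 = -452/(-10) + 439 = -⅒*(-452) + 439 = 226/5 + 439 = 2421/5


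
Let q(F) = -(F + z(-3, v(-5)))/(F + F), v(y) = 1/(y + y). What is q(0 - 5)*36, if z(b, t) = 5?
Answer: 0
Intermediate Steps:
v(y) = 1/(2*y)
q(F) = -(5 + F)/(2*F) (q(F) = -(F + 5)/(F + F) = -(5 + F)/(2*F))
q(0 - 5)*36 = ((-5 - (0 - 5))/(2*(0 - 5)))*36 = ((1/2)*(-5 - 1*(-5))/(-5))*36 = ((1/2)*(-1/5)*(-5 + 5))*36 = ((1/2)*(-1/5)*0)*36 = 0*36 = 0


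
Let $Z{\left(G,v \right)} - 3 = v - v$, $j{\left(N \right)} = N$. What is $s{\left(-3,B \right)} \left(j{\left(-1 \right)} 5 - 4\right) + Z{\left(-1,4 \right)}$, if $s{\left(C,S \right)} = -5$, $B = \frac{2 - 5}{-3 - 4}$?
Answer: $48$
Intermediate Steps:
$B = \frac{3}{7}$ ($B = - \frac{3}{-7} = \left(-3\right) \left(- \frac{1}{7}\right) = \frac{3}{7} \approx 0.42857$)
$Z{\left(G,v \right)} = 3$ ($Z{\left(G,v \right)} = 3 + \left(v - v\right) = 3 + 0 = 3$)
$s{\left(-3,B \right)} \left(j{\left(-1 \right)} 5 - 4\right) + Z{\left(-1,4 \right)} = - 5 \left(\left(-1\right) 5 - 4\right) + 3 = - 5 \left(-5 - 4\right) + 3 = \left(-5\right) \left(-9\right) + 3 = 45 + 3 = 48$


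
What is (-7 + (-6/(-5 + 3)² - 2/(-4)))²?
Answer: 64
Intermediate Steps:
(-7 + (-6/(-5 + 3)² - 2/(-4)))² = (-7 + (-6/((-2)²) - 2*(-¼)))² = (-7 + (-6/4 + ½))² = (-7 + (-6*¼ + ½))² = (-7 + (-3/2 + ½))² = (-7 - 1)² = (-8)² = 64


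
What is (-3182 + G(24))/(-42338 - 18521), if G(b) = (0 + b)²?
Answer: 2606/60859 ≈ 0.042820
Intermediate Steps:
G(b) = b²
(-3182 + G(24))/(-42338 - 18521) = (-3182 + 24²)/(-42338 - 18521) = (-3182 + 576)/(-60859) = -2606*(-1/60859) = 2606/60859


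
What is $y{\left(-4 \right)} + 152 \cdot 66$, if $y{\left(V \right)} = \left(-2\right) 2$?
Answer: $10028$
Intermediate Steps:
$y{\left(V \right)} = -4$
$y{\left(-4 \right)} + 152 \cdot 66 = -4 + 152 \cdot 66 = -4 + 10032 = 10028$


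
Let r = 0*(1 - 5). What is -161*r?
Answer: 0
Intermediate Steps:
r = 0 (r = 0*(-4) = 0)
-161*r = -161*0 = 0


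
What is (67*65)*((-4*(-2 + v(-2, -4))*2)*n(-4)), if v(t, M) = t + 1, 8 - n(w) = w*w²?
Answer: 7525440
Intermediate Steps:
n(w) = 8 - w³ (n(w) = 8 - w*w² = 8 - w³)
v(t, M) = 1 + t
(67*65)*((-4*(-2 + v(-2, -4))*2)*n(-4)) = (67*65)*((-4*(-2 + (1 - 2))*2)*(8 - 1*(-4)³)) = 4355*((-4*(-2 - 1)*2)*(8 - 1*(-64))) = 4355*((-(-12)*2)*(8 + 64)) = 4355*(-4*(-6)*72) = 4355*(24*72) = 4355*1728 = 7525440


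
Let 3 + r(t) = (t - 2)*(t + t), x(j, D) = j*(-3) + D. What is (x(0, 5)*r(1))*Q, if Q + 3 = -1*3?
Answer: 150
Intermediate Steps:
x(j, D) = D - 3*j (x(j, D) = -3*j + D = D - 3*j)
Q = -6 (Q = -3 - 1*3 = -3 - 3 = -6)
r(t) = -3 + 2*t*(-2 + t) (r(t) = -3 + (t - 2)*(t + t) = -3 + (-2 + t)*(2*t) = -3 + 2*t*(-2 + t))
(x(0, 5)*r(1))*Q = ((5 - 3*0)*(-3 - 4*1 + 2*1²))*(-6) = ((5 + 0)*(-3 - 4 + 2*1))*(-6) = (5*(-3 - 4 + 2))*(-6) = (5*(-5))*(-6) = -25*(-6) = 150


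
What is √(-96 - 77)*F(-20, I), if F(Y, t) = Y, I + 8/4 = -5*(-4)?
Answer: -20*I*√173 ≈ -263.06*I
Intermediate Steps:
I = 18 (I = -2 - 5*(-4) = -2 + 20 = 18)
√(-96 - 77)*F(-20, I) = √(-96 - 77)*(-20) = √(-173)*(-20) = (I*√173)*(-20) = -20*I*√173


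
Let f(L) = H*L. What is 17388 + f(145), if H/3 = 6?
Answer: 19998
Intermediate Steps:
H = 18 (H = 3*6 = 18)
f(L) = 18*L
17388 + f(145) = 17388 + 18*145 = 17388 + 2610 = 19998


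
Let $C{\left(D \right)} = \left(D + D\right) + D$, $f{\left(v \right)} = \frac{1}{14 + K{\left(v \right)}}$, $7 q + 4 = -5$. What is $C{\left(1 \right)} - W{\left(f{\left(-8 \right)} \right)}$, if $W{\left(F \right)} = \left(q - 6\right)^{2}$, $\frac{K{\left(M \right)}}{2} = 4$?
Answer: $- \frac{2454}{49} \approx -50.082$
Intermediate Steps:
$q = - \frac{9}{7}$ ($q = - \frac{4}{7} + \frac{1}{7} \left(-5\right) = - \frac{4}{7} - \frac{5}{7} = - \frac{9}{7} \approx -1.2857$)
$K{\left(M \right)} = 8$ ($K{\left(M \right)} = 2 \cdot 4 = 8$)
$f{\left(v \right)} = \frac{1}{22}$ ($f{\left(v \right)} = \frac{1}{14 + 8} = \frac{1}{22}$)
$W{\left(F \right)} = \frac{2601}{49}$ ($W{\left(F \right)} = \left(- \frac{9}{7} - 6\right)^{2} = \left(- \frac{51}{7}\right)^{2} = \frac{2601}{49}$)
$C{\left(D \right)} = 3 D$ ($C{\left(D \right)} = 2 D + D = 3 D$)
$C{\left(1 \right)} - W{\left(f{\left(-8 \right)} \right)} = 3 \cdot 1 - \frac{2601}{49} = 3 - \frac{2601}{49} = - \frac{2454}{49}$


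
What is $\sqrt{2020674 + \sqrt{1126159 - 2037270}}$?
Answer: $\sqrt{2020674 + i \sqrt{911111}} \approx 1421.5 + 0.336 i$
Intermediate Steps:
$\sqrt{2020674 + \sqrt{1126159 - 2037270}} = \sqrt{2020674 + \sqrt{-911111}} = \sqrt{2020674 + i \sqrt{911111}}$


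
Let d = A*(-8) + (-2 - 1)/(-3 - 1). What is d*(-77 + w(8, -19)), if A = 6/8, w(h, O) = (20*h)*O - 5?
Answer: 32781/2 ≈ 16391.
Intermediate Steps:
w(h, O) = -5 + 20*O*h (w(h, O) = 20*O*h - 5 = -5 + 20*O*h)
A = ¾ (A = 6*(⅛) = ¾ ≈ 0.75000)
d = -21/4 (d = (¾)*(-8) + (-2 - 1)/(-3 - 1) = -6 - 3/(-4) = -6 - 3*(-¼) = -6 + ¾ = -21/4 ≈ -5.2500)
d*(-77 + w(8, -19)) = -21*(-77 + (-5 + 20*(-19)*8))/4 = -21*(-77 + (-5 - 3040))/4 = -21*(-77 - 3045)/4 = -21/4*(-3122) = 32781/2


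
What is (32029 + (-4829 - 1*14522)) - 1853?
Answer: 10825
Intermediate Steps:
(32029 + (-4829 - 1*14522)) - 1853 = (32029 + (-4829 - 14522)) - 1853 = (32029 - 19351) - 1853 = 12678 - 1853 = 10825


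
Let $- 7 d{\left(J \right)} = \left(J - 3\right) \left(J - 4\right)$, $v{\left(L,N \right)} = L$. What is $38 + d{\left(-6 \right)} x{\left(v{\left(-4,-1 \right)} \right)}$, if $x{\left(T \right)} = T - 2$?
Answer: $\frac{806}{7} \approx 115.14$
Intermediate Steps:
$x{\left(T \right)} = -2 + T$ ($x{\left(T \right)} = T - 2 = -2 + T$)
$d{\left(J \right)} = - \frac{\left(-4 + J\right) \left(-3 + J\right)}{7}$ ($d{\left(J \right)} = - \frac{\left(J - 3\right) \left(J - 4\right)}{7} = - \frac{\left(-3 + J\right) \left(-4 + J\right)}{7} = - \frac{\left(-4 + J\right) \left(-3 + J\right)}{7}$)
$38 + d{\left(-6 \right)} x{\left(v{\left(-4,-1 \right)} \right)} = 38 + \left(- \frac{12}{7} - 6 - \frac{\left(-6\right)^{2}}{7}\right) \left(-2 - 4\right) = 38 + \left(- \frac{12}{7} - 6 - \frac{36}{7}\right) \left(-6\right) = 38 - - \frac{540}{7} = 38 + \frac{540}{7} = \frac{806}{7}$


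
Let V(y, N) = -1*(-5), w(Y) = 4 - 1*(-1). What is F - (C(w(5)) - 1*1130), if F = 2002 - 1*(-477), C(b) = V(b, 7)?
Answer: 3604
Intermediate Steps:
w(Y) = 5 (w(Y) = 4 + 1 = 5)
V(y, N) = 5
C(b) = 5
F = 2479 (F = 2002 + 477 = 2479)
F - (C(w(5)) - 1*1130) = 2479 - (5 - 1*1130) = 2479 - (5 - 1130) = 2479 - 1*(-1125) = 2479 + 1125 = 3604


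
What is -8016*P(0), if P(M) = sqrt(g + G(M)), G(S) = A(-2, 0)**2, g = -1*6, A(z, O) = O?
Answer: -8016*I*sqrt(6) ≈ -19635.0*I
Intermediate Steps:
g = -6
G(S) = 0 (G(S) = 0**2 = 0)
P(M) = I*sqrt(6) (P(M) = sqrt(-6 + 0) = sqrt(-6) = I*sqrt(6))
-8016*P(0) = -8016*I*sqrt(6)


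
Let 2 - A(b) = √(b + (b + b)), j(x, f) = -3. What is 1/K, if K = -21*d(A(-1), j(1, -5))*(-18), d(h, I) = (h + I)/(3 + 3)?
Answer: I/(63*(√3 - I)) ≈ -0.0039683 + 0.0068732*I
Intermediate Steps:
A(b) = 2 - √3*√b (A(b) = 2 - √(b + (b + b)) = 2 - √(b + 2*b) = 2 - √(3*b) = 2 - √3*√b)
d(h, I) = I/6 + h/6 (d(h, I) = (I + h)/6 = (I + h)*(⅙) = I/6 + h/6)
K = -63 - 63*I*√3 (K = -21*((⅙)*(-3) + (2 - √3*√(-1))/6)*(-18) = -21*(-½ + (2 - √3*I)/6)*(-18) = -21*(-½ + (2 - I*√3)/6)*(-18) = -21*(-½ + (⅓ - I*√3/6))*(-18) = -21*(-⅙ - I*√3/6)*(-18) = (7/2 + 7*I*√3/2)*(-18) = -63 - 63*I*√3 ≈ -63.0 - 109.12*I)
1/K = 1/(-63 - 63*I*√3)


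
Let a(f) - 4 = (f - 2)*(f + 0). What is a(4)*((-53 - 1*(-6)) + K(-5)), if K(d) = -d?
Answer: -504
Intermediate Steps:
a(f) = 4 + f*(-2 + f) (a(f) = 4 + (f - 2)*(f + 0) = 4 + (-2 + f)*f = 4 + f*(-2 + f))
a(4)*((-53 - 1*(-6)) + K(-5)) = (4 + 4**2 - 2*4)*((-53 - 1*(-6)) - 1*(-5)) = (4 + 16 - 8)*((-53 + 6) + 5) = 12*(-47 + 5) = 12*(-42) = -504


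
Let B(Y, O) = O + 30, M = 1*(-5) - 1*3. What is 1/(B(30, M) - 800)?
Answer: -1/778 ≈ -0.0012853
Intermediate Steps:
M = -8 (M = -5 - 3 = -8)
B(Y, O) = 30 + O
1/(B(30, M) - 800) = 1/((30 - 8) - 800) = 1/(22 - 800) = 1/(-778) = -1/778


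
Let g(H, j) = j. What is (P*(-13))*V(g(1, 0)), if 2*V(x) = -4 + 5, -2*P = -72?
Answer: -234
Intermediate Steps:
P = 36 (P = -1/2*(-72) = 36)
V(x) = 1/2 (V(x) = (-4 + 5)/2 = (1/2)*1 = 1/2)
(P*(-13))*V(g(1, 0)) = (36*(-13))*(1/2) = -468*1/2 = -234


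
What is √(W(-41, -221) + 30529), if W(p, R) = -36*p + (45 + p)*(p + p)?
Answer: √31677 ≈ 177.98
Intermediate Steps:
W(p, R) = -36*p + 2*p*(45 + p) (W(p, R) = -36*p + (45 + p)*(2*p) = -36*p + 2*p*(45 + p))
√(W(-41, -221) + 30529) = √(2*(-41)*(27 - 41) + 30529) = √(2*(-41)*(-14) + 30529) = √(1148 + 30529) = √31677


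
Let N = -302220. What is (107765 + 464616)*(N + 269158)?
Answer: -18924060622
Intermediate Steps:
(107765 + 464616)*(N + 269158) = (107765 + 464616)*(-302220 + 269158) = 572381*(-33062) = -18924060622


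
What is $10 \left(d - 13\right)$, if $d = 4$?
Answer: $-90$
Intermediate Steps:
$10 \left(d - 13\right) = 10 \left(4 - 13\right) = 10 \left(-9\right) = -90$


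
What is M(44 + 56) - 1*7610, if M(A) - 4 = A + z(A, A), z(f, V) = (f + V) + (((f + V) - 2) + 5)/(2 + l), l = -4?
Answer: -14815/2 ≈ -7407.5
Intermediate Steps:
z(f, V) = -3/2 + V/2 + f/2 (z(f, V) = (f + V) + (((f + V) - 2) + 5)/(2 - 4) = (V + f) + (((V + f) - 2) + 5)/(-2) = (V + f) + ((-2 + V + f) + 5)*(-½) = (V + f) + (3 + V + f)*(-½) = (V + f) + (-3/2 - V/2 - f/2) = -3/2 + V/2 + f/2)
M(A) = 5/2 + 2*A (M(A) = 4 + (A + (-3/2 + A/2 + A/2)) = 4 + (A + (-3/2 + A)) = 4 + (-3/2 + 2*A) = 5/2 + 2*A)
M(44 + 56) - 1*7610 = (5/2 + 2*(44 + 56)) - 1*7610 = (5/2 + 2*100) - 7610 = (5/2 + 200) - 7610 = 405/2 - 7610 = -14815/2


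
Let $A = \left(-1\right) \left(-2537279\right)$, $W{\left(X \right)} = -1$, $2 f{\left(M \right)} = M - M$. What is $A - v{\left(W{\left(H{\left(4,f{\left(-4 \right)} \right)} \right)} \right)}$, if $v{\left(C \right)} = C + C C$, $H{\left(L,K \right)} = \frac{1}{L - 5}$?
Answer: $2537279$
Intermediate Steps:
$f{\left(M \right)} = 0$ ($f{\left(M \right)} = \frac{M - M}{2} = \frac{1}{2} \cdot 0 = 0$)
$H{\left(L,K \right)} = \frac{1}{-5 + L}$
$A = 2537279$
$v{\left(C \right)} = C + C^{2}$
$A - v{\left(W{\left(H{\left(4,f{\left(-4 \right)} \right)} \right)} \right)} = 2537279 - - (1 - 1) = 2537279 - \left(-1\right) 0 = 2537279 - 0 = 2537279 + 0 = 2537279$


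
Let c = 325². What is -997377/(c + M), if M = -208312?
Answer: 332459/34229 ≈ 9.7128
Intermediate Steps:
c = 105625
-997377/(c + M) = -997377/(105625 - 208312) = -997377/(-102687) = -997377*(-1/102687) = 332459/34229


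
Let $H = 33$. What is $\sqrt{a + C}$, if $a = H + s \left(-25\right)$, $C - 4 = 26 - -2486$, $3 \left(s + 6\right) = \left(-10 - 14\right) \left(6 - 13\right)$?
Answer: $\sqrt{1299} \approx 36.042$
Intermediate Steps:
$s = 50$ ($s = -6 + \frac{\left(-10 - 14\right) \left(6 - 13\right)}{3} = -6 + \frac{\left(-24\right) \left(-7\right)}{3} = -6 + \frac{1}{3} \cdot 168 = -6 + 56 = 50$)
$C = 2516$ ($C = 4 + \left(26 - -2486\right) = 4 + \left(26 + 2486\right) = 4 + 2512 = 2516$)
$a = -1217$ ($a = 33 + 50 \left(-25\right) = 33 - 1250 = -1217$)
$\sqrt{a + C} = \sqrt{-1217 + 2516} = \sqrt{1299}$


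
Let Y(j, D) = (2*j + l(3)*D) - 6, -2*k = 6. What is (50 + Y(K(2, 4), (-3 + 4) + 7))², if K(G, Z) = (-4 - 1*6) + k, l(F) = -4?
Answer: 196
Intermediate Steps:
k = -3 (k = -½*6 = -3)
K(G, Z) = -13 (K(G, Z) = (-4 - 1*6) - 3 = (-4 - 6) - 3 = -10 - 3 = -13)
Y(j, D) = -6 - 4*D + 2*j (Y(j, D) = (2*j - 4*D) - 6 = (-4*D + 2*j) - 6 = -6 - 4*D + 2*j)
(50 + Y(K(2, 4), (-3 + 4) + 7))² = (50 + (-6 - 4*((-3 + 4) + 7) + 2*(-13)))² = (50 + (-6 - 4*(1 + 7) - 26))² = (50 + (-6 - 4*8 - 26))² = (50 + (-6 - 32 - 26))² = (50 - 64)² = (-14)² = 196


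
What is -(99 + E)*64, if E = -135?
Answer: 2304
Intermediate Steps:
-(99 + E)*64 = -(99 - 135)*64 = -(-36)*64 = -1*(-2304) = 2304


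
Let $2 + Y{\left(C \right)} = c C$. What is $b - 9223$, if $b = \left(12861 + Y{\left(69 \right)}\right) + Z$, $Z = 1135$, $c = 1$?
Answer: $4840$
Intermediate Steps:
$Y{\left(C \right)} = -2 + C$ ($Y{\left(C \right)} = -2 + 1 C = -2 + C$)
$b = 14063$ ($b = \left(12861 + \left(-2 + 69\right)\right) + 1135 = \left(12861 + 67\right) + 1135 = 12928 + 1135 = 14063$)
$b - 9223 = 14063 - 9223 = 4840$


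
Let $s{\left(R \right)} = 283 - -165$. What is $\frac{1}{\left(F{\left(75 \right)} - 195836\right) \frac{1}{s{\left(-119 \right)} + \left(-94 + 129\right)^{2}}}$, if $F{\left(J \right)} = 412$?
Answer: $- \frac{1673}{195424} \approx -0.0085609$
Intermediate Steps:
$s{\left(R \right)} = 448$ ($s{\left(R \right)} = 283 + 165 = 448$)
$\frac{1}{\left(F{\left(75 \right)} - 195836\right) \frac{1}{s{\left(-119 \right)} + \left(-94 + 129\right)^{2}}} = \frac{1}{\left(412 - 195836\right) \frac{1}{448 + \left(-94 + 129\right)^{2}}} = \frac{1}{\left(-195424\right) \frac{1}{448 + 35^{2}}} = \frac{1}{\left(-195424\right) \frac{1}{448 + 1225}} = \frac{1}{\left(-195424\right) \frac{1}{1673}} = \frac{1}{- \frac{195424}{1673}} = - \frac{1673}{195424}$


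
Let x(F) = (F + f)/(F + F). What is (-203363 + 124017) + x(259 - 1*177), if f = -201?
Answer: -13012863/164 ≈ -79347.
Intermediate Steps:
x(F) = (-201 + F)/(2*F) (x(F) = (F - 201)/(F + F) = (-201 + F)/((2*F)) = (-201 + F)*(1/(2*F)) = (-201 + F)/(2*F))
(-203363 + 124017) + x(259 - 1*177) = (-203363 + 124017) + (-201 + (259 - 1*177))/(2*(259 - 1*177)) = -79346 + (-201 + (259 - 177))/(2*(259 - 177)) = -79346 + (1/2)*(-201 + 82)/82 = -79346 + (1/2)*(1/82)*(-119) = -79346 - 119/164 = -13012863/164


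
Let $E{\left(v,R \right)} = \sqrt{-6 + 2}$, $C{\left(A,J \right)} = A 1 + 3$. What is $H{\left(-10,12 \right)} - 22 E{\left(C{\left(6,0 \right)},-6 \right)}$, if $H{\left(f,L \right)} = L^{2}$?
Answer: $144 - 44 i \approx 144.0 - 44.0 i$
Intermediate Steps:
$C{\left(A,J \right)} = 3 + A$ ($C{\left(A,J \right)} = A + 3 = 3 + A$)
$E{\left(v,R \right)} = 2 i$ ($E{\left(v,R \right)} = \sqrt{-4} = 2 i$)
$H{\left(-10,12 \right)} - 22 E{\left(C{\left(6,0 \right)},-6 \right)} = 12^{2} - 22 \cdot 2 i = 144 - 44 i$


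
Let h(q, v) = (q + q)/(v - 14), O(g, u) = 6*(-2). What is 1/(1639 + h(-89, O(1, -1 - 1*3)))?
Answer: 13/21396 ≈ 0.00060759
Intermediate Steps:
O(g, u) = -12
h(q, v) = 2*q/(-14 + v) (h(q, v) = (2*q)/(-14 + v) = 2*q/(-14 + v))
1/(1639 + h(-89, O(1, -1 - 1*3))) = 1/(1639 + 2*(-89)/(-14 - 12)) = 1/(1639 + 2*(-89)/(-26)) = 1/(1639 + 2*(-89)*(-1/26)) = 1/(1639 + 89/13) = 1/(21396/13) = 13/21396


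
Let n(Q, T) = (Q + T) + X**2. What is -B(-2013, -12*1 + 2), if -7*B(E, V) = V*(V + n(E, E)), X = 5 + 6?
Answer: 39150/7 ≈ 5592.9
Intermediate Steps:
X = 11
n(Q, T) = 121 + Q + T (n(Q, T) = (Q + T) + 11**2 = (Q + T) + 121 = 121 + Q + T)
B(E, V) = -V*(121 + V + 2*E)/7 (B(E, V) = -V*(V + (121 + E + E))/7 = -V*(V + (121 + 2*E))/7 = -V*(121 + V + 2*E)/7)
-B(-2013, -12*1 + 2) = -(-1)*(-12*1 + 2)*(121 + (-12*1 + 2) + 2*(-2013))/7 = -(-1)*(-12 + 2)*(121 + (-12 + 2) - 4026)/7 = -(-1)*(-10)*(121 - 10 - 4026)/7 = -(-1)*(-10)*(-3915)/7 = -1*(-39150/7) = 39150/7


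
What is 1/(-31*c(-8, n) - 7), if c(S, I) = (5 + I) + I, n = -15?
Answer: 1/768 ≈ 0.0013021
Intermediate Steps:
c(S, I) = 5 + 2*I
1/(-31*c(-8, n) - 7) = 1/(-31*(5 + 2*(-15)) - 7) = 1/(-31*(5 - 30) - 7) = 1/(-31*(-25) - 7) = 1/(775 - 7) = 1/768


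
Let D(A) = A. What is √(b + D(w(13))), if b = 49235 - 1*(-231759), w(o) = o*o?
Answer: √281163 ≈ 530.25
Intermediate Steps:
w(o) = o²
b = 280994 (b = 49235 + 231759 = 280994)
√(b + D(w(13))) = √(280994 + 13²) = √(280994 + 169) = √281163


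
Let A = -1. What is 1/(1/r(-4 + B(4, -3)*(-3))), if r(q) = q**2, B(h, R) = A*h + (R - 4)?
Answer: 841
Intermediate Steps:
B(h, R) = -4 + R - h (B(h, R) = -h + (R - 4) = -h + (-4 + R) = -4 + R - h)
1/(1/r(-4 + B(4, -3)*(-3))) = 1/(1/((-4 + (-4 - 3 - 1*4)*(-3))**2)) = 1/(1/((-4 + (-4 - 3 - 4)*(-3))**2)) = 1/(1/((-4 - 11*(-3))**2)) = 1/(1/((-4 + 33)**2)) = 1/(1/(29**2)) = 1/(1/841) = 841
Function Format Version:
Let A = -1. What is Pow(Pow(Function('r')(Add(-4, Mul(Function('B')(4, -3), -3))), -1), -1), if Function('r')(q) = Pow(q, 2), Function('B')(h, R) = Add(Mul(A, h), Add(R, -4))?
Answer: 841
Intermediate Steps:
Function('B')(h, R) = Add(-4, R, Mul(-1, h)) (Function('B')(h, R) = Add(Mul(-1, h), Add(R, -4)) = Add(Mul(-1, h), Add(-4, R)) = Add(-4, R, Mul(-1, h)))
Pow(Pow(Function('r')(Add(-4, Mul(Function('B')(4, -3), -3))), -1), -1) = Pow(Pow(Pow(Add(-4, Mul(Add(-4, -3, Mul(-1, 4)), -3)), 2), -1), -1) = Pow(Pow(Pow(Add(-4, Mul(Add(-4, -3, -4), -3)), 2), -1), -1) = Pow(Pow(Pow(Add(-4, Mul(-11, -3)), 2), -1), -1) = Pow(Pow(Pow(Add(-4, 33), 2), -1), -1) = Pow(Pow(Pow(29, 2), -1), -1) = Pow(Pow(841, -1), -1) = Pow(Rational(1, 841), -1) = 841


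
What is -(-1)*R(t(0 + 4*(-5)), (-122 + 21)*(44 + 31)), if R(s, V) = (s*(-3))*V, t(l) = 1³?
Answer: 22725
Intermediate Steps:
t(l) = 1
R(s, V) = -3*V*s (R(s, V) = (-3*s)*V = -3*V*s)
-(-1)*R(t(0 + 4*(-5)), (-122 + 21)*(44 + 31)) = -(-1)*(-3*(-122 + 21)*(44 + 31)*1) = -(-1)*(-3*(-101*75)*1) = -(-1)*(-3*(-7575)*1) = -(-1)*22725 = -1*(-22725) = 22725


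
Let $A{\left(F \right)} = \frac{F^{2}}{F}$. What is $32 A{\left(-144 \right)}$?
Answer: $-4608$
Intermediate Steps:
$A{\left(F \right)} = F$
$32 A{\left(-144 \right)} = 32 \left(-144\right) = -4608$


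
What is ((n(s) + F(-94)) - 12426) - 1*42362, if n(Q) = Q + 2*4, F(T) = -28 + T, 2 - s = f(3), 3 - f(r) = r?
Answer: -54900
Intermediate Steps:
f(r) = 3 - r
s = 2 (s = 2 - (3 - 1*3) = 2 - (3 - 3) = 2 - 1*0 = 2 + 0 = 2)
n(Q) = 8 + Q (n(Q) = Q + 8 = 8 + Q)
((n(s) + F(-94)) - 12426) - 1*42362 = (((8 + 2) + (-28 - 94)) - 12426) - 1*42362 = ((10 - 122) - 12426) - 42362 = (-112 - 12426) - 42362 = -12538 - 42362 = -54900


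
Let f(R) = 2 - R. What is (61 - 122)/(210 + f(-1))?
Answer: -61/213 ≈ -0.28639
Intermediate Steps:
(61 - 122)/(210 + f(-1)) = (61 - 122)/(210 + (2 - 1*(-1))) = -61/(210 + (2 + 1)) = -61/(210 + 3) = -61/213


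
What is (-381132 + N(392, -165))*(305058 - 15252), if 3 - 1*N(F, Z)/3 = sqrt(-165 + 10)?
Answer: -110451732138 - 869418*I*sqrt(155) ≈ -1.1045e+11 - 1.0824e+7*I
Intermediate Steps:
N(F, Z) = 9 - 3*I*sqrt(155) (N(F, Z) = 9 - 3*sqrt(-165 + 10) = 9 - 3*I*sqrt(155))
(-381132 + N(392, -165))*(305058 - 15252) = (-381132 + (9 - 3*I*sqrt(155)))*(305058 - 15252) = (-381123 - 3*I*sqrt(155))*289806 = -110451732138 - 869418*I*sqrt(155)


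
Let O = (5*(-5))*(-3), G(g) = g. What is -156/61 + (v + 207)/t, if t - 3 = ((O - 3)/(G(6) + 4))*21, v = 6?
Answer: -18437/15677 ≈ -1.1761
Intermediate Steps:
O = 75 (O = -25*(-3) = 75)
t = 771/5 (t = 3 + ((75 - 3)/(6 + 4))*21 = 3 + (72/10)*21 = 3 + (72*(1/10))*21 = 3 + (36/5)*21 = 3 + 756/5 = 771/5 ≈ 154.20)
-156/61 + (v + 207)/t = -156/61 + (6 + 207)/(771/5) = -156*1/61 + 213*(5/771) = -156/61 + 355/257 = -18437/15677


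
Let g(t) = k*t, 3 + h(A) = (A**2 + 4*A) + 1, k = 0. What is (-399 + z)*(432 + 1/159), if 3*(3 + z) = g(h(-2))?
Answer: -9204326/53 ≈ -1.7367e+5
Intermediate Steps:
h(A) = -2 + A**2 + 4*A (h(A) = -3 + ((A**2 + 4*A) + 1) = -3 + (1 + A**2 + 4*A) = -2 + A**2 + 4*A)
g(t) = 0 (g(t) = 0*t = 0)
z = -3 (z = -3 + (1/3)*0 = -3 + 0 = -3)
(-399 + z)*(432 + 1/159) = (-399 - 3)*(432 + 1/159) = -402*(432 + 1/159) = -402*68689/159 = -9204326/53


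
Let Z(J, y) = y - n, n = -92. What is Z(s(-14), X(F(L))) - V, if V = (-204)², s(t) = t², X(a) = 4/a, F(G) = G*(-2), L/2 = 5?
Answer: -207621/5 ≈ -41524.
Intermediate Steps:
L = 10 (L = 2*5 = 10)
F(G) = -2*G
Z(J, y) = 92 + y (Z(J, y) = y - 1*(-92) = y + 92 = 92 + y)
V = 41616
Z(s(-14), X(F(L))) - V = (92 + 4/((-2*10))) - 1*41616 = (92 + 4/(-20)) - 41616 = (92 + 4*(-1/20)) - 41616 = (92 - ⅕) - 41616 = 459/5 - 41616 = -207621/5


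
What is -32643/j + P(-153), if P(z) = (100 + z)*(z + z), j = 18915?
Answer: 7864893/485 ≈ 16216.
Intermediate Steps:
P(z) = 2*z*(100 + z) (P(z) = (100 + z)*(2*z) = 2*z*(100 + z))
-32643/j + P(-153) = -32643/18915 + 2*(-153)*(100 - 153) = -32643*1/18915 + 2*(-153)*(-53) = -837/485 + 16218 = 7864893/485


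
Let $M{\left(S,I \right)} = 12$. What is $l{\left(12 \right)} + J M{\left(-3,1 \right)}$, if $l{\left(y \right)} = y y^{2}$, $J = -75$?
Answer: $828$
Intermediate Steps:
$l{\left(y \right)} = y^{3}$
$l{\left(12 \right)} + J M{\left(-3,1 \right)} = 12^{3} - 900 = 1728 - 900 = 828$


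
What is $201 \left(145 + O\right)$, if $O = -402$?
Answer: $-51657$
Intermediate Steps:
$201 \left(145 + O\right) = 201 \left(145 - 402\right) = 201 \left(-257\right) = -51657$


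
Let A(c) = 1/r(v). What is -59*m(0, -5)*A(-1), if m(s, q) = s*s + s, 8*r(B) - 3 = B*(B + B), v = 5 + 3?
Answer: 0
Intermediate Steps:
v = 8
r(B) = 3/8 + B**2/4 (r(B) = 3/8 + (B*(B + B))/8 = 3/8 + (B*(2*B))/8 = 3/8 + (2*B**2)/8 = 3/8 + B**2/4)
m(s, q) = s + s**2 (m(s, q) = s**2 + s = s + s**2)
A(c) = 8/131 (A(c) = 1/(3/8 + (1/4)*8**2) = 1/(3/8 + (1/4)*64) = 1/(3/8 + 16) = 1/(131/8) = 8/131)
-59*m(0, -5)*A(-1) = -59*0*(1 + 0)*8/131 = -59*0*1*8/131 = -0*8/131 = -59*0 = 0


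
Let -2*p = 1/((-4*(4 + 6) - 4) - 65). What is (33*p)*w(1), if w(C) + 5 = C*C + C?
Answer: -99/218 ≈ -0.45413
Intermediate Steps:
w(C) = -5 + C + C**2 (w(C) = -5 + (C*C + C) = -5 + (C**2 + C) = -5 + (C + C**2) = -5 + C + C**2)
p = 1/218 (p = -1/(2*((-4*(4 + 6) - 4) - 65)) = -1/(2*((-4*10 - 4) - 65)) = -1/(2*((-40 - 4) - 65)) = -1/(2*(-44 - 65)) = -1/2/(-109) = -1/2*(-1/109) = 1/218 ≈ 0.0045872)
(33*p)*w(1) = (33*(1/218))*(-5 + 1 + 1**2) = 33*(-5 + 1 + 1)/218 = (33/218)*(-3) = -99/218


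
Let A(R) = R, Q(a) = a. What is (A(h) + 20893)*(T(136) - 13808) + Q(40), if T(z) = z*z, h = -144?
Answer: 97271352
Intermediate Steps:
T(z) = z²
(A(h) + 20893)*(T(136) - 13808) + Q(40) = (-144 + 20893)*(136² - 13808) + 40 = 20749*(18496 - 13808) + 40 = 20749*4688 + 40 = 97271312 + 40 = 97271352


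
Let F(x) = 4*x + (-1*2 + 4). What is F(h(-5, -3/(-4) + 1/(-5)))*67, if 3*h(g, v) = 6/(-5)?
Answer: 134/5 ≈ 26.800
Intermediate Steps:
h(g, v) = -⅖ (h(g, v) = (6/(-5))/3 = (6*(-⅕))/3 = (⅓)*(-6/5) = -⅖)
F(x) = 2 + 4*x (F(x) = 4*x + (-2 + 4) = 4*x + 2 = 2 + 4*x)
F(h(-5, -3/(-4) + 1/(-5)))*67 = (2 + 4*(-⅖))*67 = (2 - 8/5)*67 = (⅖)*67 = 134/5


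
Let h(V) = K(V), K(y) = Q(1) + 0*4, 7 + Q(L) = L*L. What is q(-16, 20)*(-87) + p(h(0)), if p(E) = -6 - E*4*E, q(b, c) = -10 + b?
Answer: 2112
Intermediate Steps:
Q(L) = -7 + L**2 (Q(L) = -7 + L*L = -7 + L**2)
K(y) = -6 (K(y) = (-7 + 1**2) + 0*4 = (-7 + 1) + 0 = -6 + 0 = -6)
h(V) = -6
p(E) = -6 - 4*E**2 (p(E) = -6 - 4*E*E = -6 - 4*E**2)
q(-16, 20)*(-87) + p(h(0)) = (-10 - 16)*(-87) + (-6 - 4*(-6)**2) = -26*(-87) + (-6 - 4*36) = 2262 + (-6 - 144) = 2262 - 150 = 2112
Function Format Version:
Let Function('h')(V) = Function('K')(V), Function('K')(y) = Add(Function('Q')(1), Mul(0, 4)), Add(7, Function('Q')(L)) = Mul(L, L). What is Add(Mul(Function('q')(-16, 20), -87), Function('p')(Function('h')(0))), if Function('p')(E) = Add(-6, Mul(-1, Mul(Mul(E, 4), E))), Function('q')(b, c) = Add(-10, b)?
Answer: 2112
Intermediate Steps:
Function('Q')(L) = Add(-7, Pow(L, 2)) (Function('Q')(L) = Add(-7, Mul(L, L)) = Add(-7, Pow(L, 2)))
Function('K')(y) = -6 (Function('K')(y) = Add(Add(-7, Pow(1, 2)), Mul(0, 4)) = Add(Add(-7, 1), 0) = Add(-6, 0) = -6)
Function('h')(V) = -6
Function('p')(E) = Add(-6, Mul(-4, Pow(E, 2))) (Function('p')(E) = Add(-6, Mul(-1, Mul(Mul(4, E), E))) = Add(-6, Mul(-1, Mul(4, Pow(E, 2)))) = Add(-6, Mul(-4, Pow(E, 2))))
Add(Mul(Function('q')(-16, 20), -87), Function('p')(Function('h')(0))) = Add(Mul(Add(-10, -16), -87), Add(-6, Mul(-4, Pow(-6, 2)))) = Add(Mul(-26, -87), Add(-6, Mul(-4, 36))) = Add(2262, Add(-6, -144)) = Add(2262, -150) = 2112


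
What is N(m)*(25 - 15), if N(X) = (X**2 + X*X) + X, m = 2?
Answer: 100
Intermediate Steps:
N(X) = X + 2*X**2 (N(X) = (X**2 + X**2) + X = 2*X**2 + X = X + 2*X**2)
N(m)*(25 - 15) = (2*(1 + 2*2))*(25 - 15) = (2*(1 + 4))*10 = (2*5)*10 = 10*10 = 100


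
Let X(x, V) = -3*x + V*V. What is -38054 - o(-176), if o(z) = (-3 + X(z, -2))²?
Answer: -317895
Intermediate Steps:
X(x, V) = V² - 3*x (X(x, V) = -3*x + V² = V² - 3*x)
o(z) = (1 - 3*z)² (o(z) = (-3 + ((-2)² - 3*z))² = (-3 + (4 - 3*z))² = (1 - 3*z)²)
-38054 - o(-176) = -38054 - (-1 + 3*(-176))² = -38054 - (-1 - 528)² = -38054 - 1*(-529)² = -38054 - 1*279841 = -38054 - 279841 = -317895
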